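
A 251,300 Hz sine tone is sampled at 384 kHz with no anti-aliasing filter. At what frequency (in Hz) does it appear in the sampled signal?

132,700 Hz

Nyquist = 384,000/2 = 192,000 Hz; 251,300 Hz exceeds it.
Alias = |251,300 − 1×384,000| = |251,300 − 384,000| = 132,700 Hz.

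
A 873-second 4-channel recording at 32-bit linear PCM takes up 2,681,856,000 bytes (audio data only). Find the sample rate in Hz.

192,000 Hz

Bytes = sample_rate × seconds × bytes_per_sample × channels.
sample_rate = 2,681,856,000 / (873 × 4 × 4) = 2,681,856,000 / 13,968 = 192,000 Hz.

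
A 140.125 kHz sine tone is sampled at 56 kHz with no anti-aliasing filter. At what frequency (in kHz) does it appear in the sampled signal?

Nyquist = 56,000/2 = 28,000 Hz; 140,125 Hz exceeds it.
Alias = |140,125 − 3×56,000| = |140,125 − 168,000| = 27,875 Hz = 27.875 kHz.

27.875 kHz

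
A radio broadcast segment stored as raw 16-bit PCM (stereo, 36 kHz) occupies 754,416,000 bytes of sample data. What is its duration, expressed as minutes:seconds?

Byte rate = 36,000 × 2 × 2 = 144,000 bytes/s.
Duration = 754,416,000 / 144,000 = 5,239 s.
5,239 s = 87:19.

87:19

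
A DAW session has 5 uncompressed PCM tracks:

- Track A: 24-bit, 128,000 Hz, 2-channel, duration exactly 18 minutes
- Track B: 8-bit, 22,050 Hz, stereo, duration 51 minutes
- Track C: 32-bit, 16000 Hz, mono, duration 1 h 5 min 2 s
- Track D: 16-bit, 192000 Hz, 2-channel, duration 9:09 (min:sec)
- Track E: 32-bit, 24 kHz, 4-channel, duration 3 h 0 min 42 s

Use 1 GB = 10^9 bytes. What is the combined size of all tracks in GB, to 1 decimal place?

5.8 GB

Track A: exactly 18 minutes = 1,080 s; 128,000 × 1,080 × 3 × 2 = 829,440,000 bytes.
Track B: 51 minutes = 3,060 s; 22,050 × 3,060 × 1 × 2 = 134,946,000 bytes.
Track C: 1 h 5 min 2 s = 3,902 s; 16,000 × 3,902 × 4 × 1 = 249,728,000 bytes.
Track D: 9:09 (min:sec) = 549 s; 192,000 × 549 × 2 × 2 = 421,632,000 bytes.
Track E: 3 h 0 min 42 s = 10,842 s; 24,000 × 10,842 × 4 × 4 = 4,163,328,000 bytes.
Total = 5,799,074,000 bytes = 5.8 GB.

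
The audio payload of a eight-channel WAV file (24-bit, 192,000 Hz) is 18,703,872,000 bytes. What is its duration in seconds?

4,059 seconds

Byte rate = 192,000 × 3 × 8 = 4,608,000 bytes/s.
Duration = 18,703,872,000 / 4,608,000 = 4,059 s.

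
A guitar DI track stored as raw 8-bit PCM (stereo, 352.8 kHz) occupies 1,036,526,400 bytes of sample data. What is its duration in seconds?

1,469 seconds

Byte rate = 352,800 × 1 × 2 = 705,600 bytes/s.
Duration = 1,036,526,400 / 705,600 = 1,469 s.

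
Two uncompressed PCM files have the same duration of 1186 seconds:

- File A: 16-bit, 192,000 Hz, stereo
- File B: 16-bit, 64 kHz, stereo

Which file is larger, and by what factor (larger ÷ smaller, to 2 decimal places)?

File A, by a factor of 3.00

File A: 192,000 × 2 × 2 = 768,000 bytes/s.
File B: 64,000 × 2 × 2 = 256,000 bytes/s.
File A is larger; ratio = 910,848,000 / 303,616,000 = 3.00.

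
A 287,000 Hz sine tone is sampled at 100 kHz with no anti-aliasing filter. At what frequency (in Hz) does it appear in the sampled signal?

13,000 Hz

Nyquist = 100,000/2 = 50,000 Hz; 287,000 Hz exceeds it.
Alias = |287,000 − 3×100,000| = |287,000 − 300,000| = 13,000 Hz.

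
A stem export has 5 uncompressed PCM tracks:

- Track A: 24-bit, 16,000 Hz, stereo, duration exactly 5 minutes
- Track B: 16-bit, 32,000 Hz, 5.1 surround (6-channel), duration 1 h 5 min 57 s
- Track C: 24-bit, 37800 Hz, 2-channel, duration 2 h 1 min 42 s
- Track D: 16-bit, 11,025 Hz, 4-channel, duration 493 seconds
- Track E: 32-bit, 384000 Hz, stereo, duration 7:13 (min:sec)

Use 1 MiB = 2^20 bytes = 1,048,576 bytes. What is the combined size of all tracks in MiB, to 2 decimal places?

4365.96 MiB

Track A: exactly 5 minutes = 300 s; 16,000 × 300 × 3 × 2 = 28,800,000 bytes.
Track B: 1 h 5 min 57 s = 3,957 s; 32,000 × 3,957 × 2 × 6 = 1,519,488,000 bytes.
Track C: 2 h 1 min 42 s = 7,302 s; 37,800 × 7,302 × 3 × 2 = 1,656,093,600 bytes.
Track D: 11,025 × 493 × 2 × 4 = 43,482,600 bytes.
Track E: 7:13 (min:sec) = 433 s; 384,000 × 433 × 4 × 2 = 1,330,176,000 bytes.
Total = 4,578,040,200 bytes = 4365.96 MiB.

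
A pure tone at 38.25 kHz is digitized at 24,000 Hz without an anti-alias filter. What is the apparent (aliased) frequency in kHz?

9.75 kHz

Nyquist = 24,000/2 = 12,000 Hz; 38,250 Hz exceeds it.
Alias = |38,250 − 2×24,000| = |38,250 − 48,000| = 9,750 Hz = 9.75 kHz.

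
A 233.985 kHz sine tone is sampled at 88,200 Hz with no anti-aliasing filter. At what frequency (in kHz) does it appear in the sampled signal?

Nyquist = 88,200/2 = 44,100 Hz; 233,985 Hz exceeds it.
Alias = |233,985 − 3×88,200| = |233,985 − 264,600| = 30,615 Hz = 30.615 kHz.

30.615 kHz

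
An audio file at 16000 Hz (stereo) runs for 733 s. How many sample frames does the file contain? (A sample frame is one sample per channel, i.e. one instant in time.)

11,728,000 sample frames

16,000 samples/s × 733 s = 11,728,000 frames.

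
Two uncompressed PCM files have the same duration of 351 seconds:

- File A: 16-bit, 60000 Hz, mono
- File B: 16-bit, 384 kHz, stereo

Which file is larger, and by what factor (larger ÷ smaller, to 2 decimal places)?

File A: 60,000 × 2 × 1 = 120,000 bytes/s.
File B: 384,000 × 2 × 2 = 1,536,000 bytes/s.
File B is larger; ratio = 539,136,000 / 42,120,000 = 12.80.

File B, by a factor of 12.80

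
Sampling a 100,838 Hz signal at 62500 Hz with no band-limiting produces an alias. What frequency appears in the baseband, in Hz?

24,162 Hz

Nyquist = 62,500/2 = 31,250 Hz; 100,838 Hz exceeds it.
Alias = |100,838 − 2×62,500| = |100,838 − 125,000| = 24,162 Hz.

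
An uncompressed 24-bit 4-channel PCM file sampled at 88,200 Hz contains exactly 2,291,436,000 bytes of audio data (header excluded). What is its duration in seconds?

Byte rate = 88,200 × 3 × 4 = 1,058,400 bytes/s.
Duration = 2,291,436,000 / 1,058,400 = 2,165 s.

2,165 seconds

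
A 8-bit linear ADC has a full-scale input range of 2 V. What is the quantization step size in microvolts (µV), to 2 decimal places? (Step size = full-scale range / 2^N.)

2 V / 2^8 = 2 / 256 V = 7812.50 µV.

7812.50 µV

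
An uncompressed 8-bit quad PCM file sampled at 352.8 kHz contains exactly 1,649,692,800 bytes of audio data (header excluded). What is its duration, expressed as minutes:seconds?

19:29

Byte rate = 352,800 × 1 × 4 = 1,411,200 bytes/s.
Duration = 1,649,692,800 / 1,411,200 = 1,169 s.
1,169 s = 19:29.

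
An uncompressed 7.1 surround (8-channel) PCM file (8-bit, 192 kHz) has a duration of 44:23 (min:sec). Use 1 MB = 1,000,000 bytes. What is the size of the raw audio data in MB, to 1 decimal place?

4090.4 MB

Duration = 44:23 (min:sec) = 2,663 s.
Bytes = 192,000 samples/s × 2,663 s × 1 bytes/sample × 8 ch = 4,090,368,000 bytes.
4,090,368,000 / 1,000,000 = 4090.4 MB.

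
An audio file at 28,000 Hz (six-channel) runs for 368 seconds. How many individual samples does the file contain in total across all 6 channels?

61,824,000 samples

28,000 × 368 s × 6 ch = 61,824,000 samples.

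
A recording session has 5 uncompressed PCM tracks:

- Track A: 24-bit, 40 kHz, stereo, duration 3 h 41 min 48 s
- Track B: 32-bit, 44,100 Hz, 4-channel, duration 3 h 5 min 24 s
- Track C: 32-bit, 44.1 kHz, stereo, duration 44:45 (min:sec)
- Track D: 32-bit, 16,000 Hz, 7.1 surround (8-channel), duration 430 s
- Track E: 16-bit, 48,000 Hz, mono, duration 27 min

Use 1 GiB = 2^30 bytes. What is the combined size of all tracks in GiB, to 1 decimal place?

11.5 GiB

Track A: 3 h 41 min 48 s = 13,308 s; 40,000 × 13,308 × 3 × 2 = 3,193,920,000 bytes.
Track B: 3 h 5 min 24 s = 11,124 s; 44,100 × 11,124 × 4 × 4 = 7,849,094,400 bytes.
Track C: 44:45 (min:sec) = 2,685 s; 44,100 × 2,685 × 4 × 2 = 947,268,000 bytes.
Track D: 16,000 × 430 × 4 × 8 = 220,160,000 bytes.
Track E: 27 min = 1,620 s; 48,000 × 1,620 × 2 × 1 = 155,520,000 bytes.
Total = 12,365,962,400 bytes = 11.5 GiB.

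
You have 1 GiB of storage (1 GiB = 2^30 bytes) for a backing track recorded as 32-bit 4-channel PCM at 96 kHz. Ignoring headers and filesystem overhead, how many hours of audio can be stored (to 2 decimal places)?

0.19 hours

Uncompressed byte rate = 96,000 × 4 × 4 = 1,536,000 bytes/s.
Capacity = 1 × 1,073,741,824 = 1,073,741,824 bytes.
1,073,741,824 / 1,536,000 ≈ 699.05 s → 0.19 hours.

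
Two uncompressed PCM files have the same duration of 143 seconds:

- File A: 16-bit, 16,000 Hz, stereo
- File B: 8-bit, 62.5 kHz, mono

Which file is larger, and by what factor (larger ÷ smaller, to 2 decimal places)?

File A, by a factor of 1.02

File A: 16,000 × 2 × 2 = 64,000 bytes/s.
File B: 62,500 × 1 × 1 = 62,500 bytes/s.
File A is larger; ratio = 9,152,000 / 8,937,500 = 1.02.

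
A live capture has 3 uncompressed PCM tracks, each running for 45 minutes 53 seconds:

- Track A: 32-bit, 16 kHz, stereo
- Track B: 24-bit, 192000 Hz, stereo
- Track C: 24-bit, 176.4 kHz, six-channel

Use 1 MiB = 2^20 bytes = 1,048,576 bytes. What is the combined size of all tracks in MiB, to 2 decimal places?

45 minutes 53 seconds = 2,753 s.
Track A: 16,000 × 2,753 × 4 × 2 = 352,384,000 bytes.
Track B: 192,000 × 2,753 × 3 × 2 = 3,171,456,000 bytes.
Track C: 176,400 × 2,753 × 3 × 6 = 8,741,325,600 bytes.
Total = 12,265,165,600 bytes = 11696.97 MiB.

11696.97 MiB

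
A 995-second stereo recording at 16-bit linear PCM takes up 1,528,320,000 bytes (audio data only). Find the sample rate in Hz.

Bytes = sample_rate × seconds × bytes_per_sample × channels.
sample_rate = 1,528,320,000 / (995 × 2 × 2) = 1,528,320,000 / 3,980 = 384,000 Hz.

384,000 Hz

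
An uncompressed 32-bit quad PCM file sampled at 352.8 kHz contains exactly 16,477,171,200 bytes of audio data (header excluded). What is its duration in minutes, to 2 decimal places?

Byte rate = 352,800 × 4 × 4 = 5,644,800 bytes/s.
Duration = 16,477,171,200 / 5,644,800 = 2,919 s.
2,919 s / 60 = 48.65 minutes.

48.65 minutes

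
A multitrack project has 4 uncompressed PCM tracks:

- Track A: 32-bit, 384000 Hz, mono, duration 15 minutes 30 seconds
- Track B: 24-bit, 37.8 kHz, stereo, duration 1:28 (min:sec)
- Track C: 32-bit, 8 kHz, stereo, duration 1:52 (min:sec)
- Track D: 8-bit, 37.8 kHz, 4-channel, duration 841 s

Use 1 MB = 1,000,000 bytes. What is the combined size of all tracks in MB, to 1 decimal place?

Track A: 15 minutes 30 seconds = 930 s; 384,000 × 930 × 4 × 1 = 1,428,480,000 bytes.
Track B: 1:28 (min:sec) = 88 s; 37,800 × 88 × 3 × 2 = 19,958,400 bytes.
Track C: 1:52 (min:sec) = 112 s; 8,000 × 112 × 4 × 2 = 7,168,000 bytes.
Track D: 37,800 × 841 × 1 × 4 = 127,159,200 bytes.
Total = 1,582,765,600 bytes = 1582.8 MB.

1582.8 MB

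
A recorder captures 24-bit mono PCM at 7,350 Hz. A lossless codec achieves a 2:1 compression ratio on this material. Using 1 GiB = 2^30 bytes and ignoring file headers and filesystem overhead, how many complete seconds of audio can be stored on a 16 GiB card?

1,558,264 seconds

Uncompressed byte rate = 7,350 × 3 × 1 = 22,050 bytes/s.
After 2:1 compression, effective rate ≈ 11025 bytes/s.
Capacity = 16 × 1,073,741,824 = 17,179,869,184 bytes.
17,179,869,184 / effective rate ≈ 1558264.78 s → 1,558,264 seconds.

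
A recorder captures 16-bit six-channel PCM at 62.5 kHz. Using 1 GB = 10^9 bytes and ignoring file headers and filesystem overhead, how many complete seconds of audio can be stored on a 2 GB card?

2,666 seconds

Uncompressed byte rate = 62,500 × 2 × 6 = 750,000 bytes/s.
Capacity = 2 × 1,000,000,000 = 2,000,000,000 bytes.
2,000,000,000 / 750,000 ≈ 2666.67 s → 2,666 seconds.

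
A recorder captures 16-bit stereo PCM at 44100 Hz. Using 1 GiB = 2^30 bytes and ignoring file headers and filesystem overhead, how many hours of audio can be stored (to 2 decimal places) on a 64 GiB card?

108.21 hours

Uncompressed byte rate = 44,100 × 2 × 2 = 176,400 bytes/s.
Capacity = 64 × 1,073,741,824 = 68,719,476,736 bytes.
68,719,476,736 / 176,400 ≈ 389566.19 s → 108.21 hours.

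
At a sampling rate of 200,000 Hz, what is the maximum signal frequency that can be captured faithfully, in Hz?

Nyquist frequency = sample rate / 2 = 200,000 / 2 = 100,000 Hz.

100,000 Hz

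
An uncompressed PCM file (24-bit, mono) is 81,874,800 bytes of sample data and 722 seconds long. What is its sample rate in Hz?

Bytes = sample_rate × seconds × bytes_per_sample × channels.
sample_rate = 81,874,800 / (722 × 3 × 1) = 81,874,800 / 2,166 = 37,800 Hz.

37,800 Hz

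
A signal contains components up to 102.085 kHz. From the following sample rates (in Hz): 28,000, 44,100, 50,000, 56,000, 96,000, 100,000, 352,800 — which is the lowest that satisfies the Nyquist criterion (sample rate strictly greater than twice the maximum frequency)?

Need sample rate > 2 × 102,085 = 204,170 Hz.
Lowest listed rate above 204,170 Hz is 352,800 Hz.

352,800 Hz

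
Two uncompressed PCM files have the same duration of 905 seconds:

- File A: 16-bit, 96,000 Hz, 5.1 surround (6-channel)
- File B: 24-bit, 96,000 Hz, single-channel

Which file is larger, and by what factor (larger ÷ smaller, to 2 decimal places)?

File A: 96,000 × 2 × 6 = 1,152,000 bytes/s.
File B: 96,000 × 3 × 1 = 288,000 bytes/s.
File A is larger; ratio = 1,042,560,000 / 260,640,000 = 4.00.

File A, by a factor of 4.00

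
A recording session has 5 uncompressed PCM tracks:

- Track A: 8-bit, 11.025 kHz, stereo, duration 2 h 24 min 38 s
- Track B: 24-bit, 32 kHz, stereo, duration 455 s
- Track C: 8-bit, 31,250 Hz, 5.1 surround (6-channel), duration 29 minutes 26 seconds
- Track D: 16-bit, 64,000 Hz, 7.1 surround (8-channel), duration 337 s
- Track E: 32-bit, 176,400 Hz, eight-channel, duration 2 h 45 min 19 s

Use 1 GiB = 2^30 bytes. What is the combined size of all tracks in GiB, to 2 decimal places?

Track A: 2 h 24 min 38 s = 8,678 s; 11,025 × 8,678 × 1 × 2 = 191,349,900 bytes.
Track B: 32,000 × 455 × 3 × 2 = 87,360,000 bytes.
Track C: 29 minutes 26 seconds = 1,766 s; 31,250 × 1,766 × 1 × 6 = 331,125,000 bytes.
Track D: 64,000 × 337 × 2 × 8 = 345,088,000 bytes.
Track E: 2 h 45 min 19 s = 9,919 s; 176,400 × 9,919 × 4 × 8 = 55,990,771,200 bytes.
Total = 56,945,694,100 bytes = 53.03 GiB.

53.03 GiB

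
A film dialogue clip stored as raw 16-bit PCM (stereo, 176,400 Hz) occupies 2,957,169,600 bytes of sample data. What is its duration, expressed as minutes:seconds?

Byte rate = 176,400 × 2 × 2 = 705,600 bytes/s.
Duration = 2,957,169,600 / 705,600 = 4,191 s.
4,191 s = 69:51.

69:51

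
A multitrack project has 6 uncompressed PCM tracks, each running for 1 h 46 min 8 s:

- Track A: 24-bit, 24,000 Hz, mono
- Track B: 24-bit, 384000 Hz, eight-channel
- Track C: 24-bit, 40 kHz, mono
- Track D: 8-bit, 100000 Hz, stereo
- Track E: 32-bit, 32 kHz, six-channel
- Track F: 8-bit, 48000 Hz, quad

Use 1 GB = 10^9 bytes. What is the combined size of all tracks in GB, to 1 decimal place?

1 h 46 min 8 s = 6,368 s.
Track A: 24,000 × 6,368 × 3 × 1 = 458,496,000 bytes.
Track B: 384,000 × 6,368 × 3 × 8 = 58,687,488,000 bytes.
Track C: 40,000 × 6,368 × 3 × 1 = 764,160,000 bytes.
Track D: 100,000 × 6,368 × 1 × 2 = 1,273,600,000 bytes.
Track E: 32,000 × 6,368 × 4 × 6 = 4,890,624,000 bytes.
Track F: 48,000 × 6,368 × 1 × 4 = 1,222,656,000 bytes.
Total = 67,297,024,000 bytes = 67.3 GB.

67.3 GB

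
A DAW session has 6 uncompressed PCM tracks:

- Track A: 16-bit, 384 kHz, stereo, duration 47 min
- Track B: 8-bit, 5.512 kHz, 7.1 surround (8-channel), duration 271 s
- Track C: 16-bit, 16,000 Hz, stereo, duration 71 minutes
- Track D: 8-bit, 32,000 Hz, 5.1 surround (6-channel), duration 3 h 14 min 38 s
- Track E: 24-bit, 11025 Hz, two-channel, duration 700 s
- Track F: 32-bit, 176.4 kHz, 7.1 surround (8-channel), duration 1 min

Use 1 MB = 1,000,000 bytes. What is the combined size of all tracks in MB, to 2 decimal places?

Track A: 47 min = 2,820 s; 384,000 × 2,820 × 2 × 2 = 4,331,520,000 bytes.
Track B: 5,512 × 271 × 1 × 8 = 11,950,016 bytes.
Track C: 71 minutes = 4,260 s; 16,000 × 4,260 × 2 × 2 = 272,640,000 bytes.
Track D: 3 h 14 min 38 s = 11,678 s; 32,000 × 11,678 × 1 × 6 = 2,242,176,000 bytes.
Track E: 11,025 × 700 × 3 × 2 = 46,305,000 bytes.
Track F: 1 min = 60 s; 176,400 × 60 × 4 × 8 = 338,688,000 bytes.
Total = 7,243,279,016 bytes = 7243.28 MB.

7243.28 MB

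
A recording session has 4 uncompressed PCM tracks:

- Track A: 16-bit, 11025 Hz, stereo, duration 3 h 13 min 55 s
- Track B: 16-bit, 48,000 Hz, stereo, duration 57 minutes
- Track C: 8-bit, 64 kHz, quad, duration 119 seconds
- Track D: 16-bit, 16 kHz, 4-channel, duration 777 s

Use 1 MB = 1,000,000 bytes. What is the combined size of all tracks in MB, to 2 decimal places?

Track A: 3 h 13 min 55 s = 11,635 s; 11,025 × 11,635 × 2 × 2 = 513,103,500 bytes.
Track B: 57 minutes = 3,420 s; 48,000 × 3,420 × 2 × 2 = 656,640,000 bytes.
Track C: 64,000 × 119 × 1 × 4 = 30,464,000 bytes.
Track D: 16,000 × 777 × 2 × 4 = 99,456,000 bytes.
Total = 1,299,663,500 bytes = 1299.66 MB.

1299.66 MB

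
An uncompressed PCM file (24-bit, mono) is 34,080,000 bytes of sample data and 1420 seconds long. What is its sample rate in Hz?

8,000 Hz

Bytes = sample_rate × seconds × bytes_per_sample × channels.
sample_rate = 34,080,000 / (1,420 × 3 × 1) = 34,080,000 / 4,260 = 8,000 Hz.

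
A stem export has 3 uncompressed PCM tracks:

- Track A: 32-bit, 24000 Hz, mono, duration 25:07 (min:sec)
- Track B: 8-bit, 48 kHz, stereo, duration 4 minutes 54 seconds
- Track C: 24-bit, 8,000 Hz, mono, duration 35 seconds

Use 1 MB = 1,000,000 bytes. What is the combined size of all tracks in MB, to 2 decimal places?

173.74 MB

Track A: 25:07 (min:sec) = 1,507 s; 24,000 × 1,507 × 4 × 1 = 144,672,000 bytes.
Track B: 4 minutes 54 seconds = 294 s; 48,000 × 294 × 1 × 2 = 28,224,000 bytes.
Track C: 8,000 × 35 × 3 × 1 = 840,000 bytes.
Total = 173,736,000 bytes = 173.74 MB.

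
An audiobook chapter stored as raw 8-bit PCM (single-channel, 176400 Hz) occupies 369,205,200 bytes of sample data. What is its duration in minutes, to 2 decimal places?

Byte rate = 176,400 × 1 × 1 = 176,400 bytes/s.
Duration = 369,205,200 / 176,400 = 2,093 s.
2,093 s / 60 = 34.88 minutes.

34.88 minutes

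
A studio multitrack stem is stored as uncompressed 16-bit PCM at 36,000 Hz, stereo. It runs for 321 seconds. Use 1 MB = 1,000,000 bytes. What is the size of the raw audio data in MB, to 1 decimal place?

Bytes = 36,000 samples/s × 321 s × 2 bytes/sample × 2 ch = 46,224,000 bytes.
46,224,000 / 1,000,000 = 46.2 MB.

46.2 MB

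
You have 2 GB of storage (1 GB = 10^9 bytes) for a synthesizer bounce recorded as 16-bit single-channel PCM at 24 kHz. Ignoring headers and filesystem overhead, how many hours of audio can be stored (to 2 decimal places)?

11.57 hours

Uncompressed byte rate = 24,000 × 2 × 1 = 48,000 bytes/s.
Capacity = 2 × 1,000,000,000 = 2,000,000,000 bytes.
2,000,000,000 / 48,000 ≈ 41666.67 s → 11.57 hours.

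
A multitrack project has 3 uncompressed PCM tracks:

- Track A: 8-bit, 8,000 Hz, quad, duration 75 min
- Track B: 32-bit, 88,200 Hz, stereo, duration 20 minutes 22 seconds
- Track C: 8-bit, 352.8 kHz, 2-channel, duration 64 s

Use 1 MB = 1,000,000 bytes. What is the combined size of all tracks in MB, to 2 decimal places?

Track A: 75 min = 4,500 s; 8,000 × 4,500 × 1 × 4 = 144,000,000 bytes.
Track B: 20 minutes 22 seconds = 1,222 s; 88,200 × 1,222 × 4 × 2 = 862,243,200 bytes.
Track C: 352,800 × 64 × 1 × 2 = 45,158,400 bytes.
Total = 1,051,401,600 bytes = 1051.40 MB.

1051.40 MB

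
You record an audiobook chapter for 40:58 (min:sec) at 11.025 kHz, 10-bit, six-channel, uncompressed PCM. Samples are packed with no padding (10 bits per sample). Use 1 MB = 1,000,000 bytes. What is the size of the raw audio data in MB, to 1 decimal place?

Duration = 40:58 (min:sec) = 2,458 s.
Bits = 11,025 × 2,458 × 10 × 6 = 1,625,967,000 bits = 203,245,875 bytes.
203,245,875 / 1,000,000 = 203.2 MB.

203.2 MB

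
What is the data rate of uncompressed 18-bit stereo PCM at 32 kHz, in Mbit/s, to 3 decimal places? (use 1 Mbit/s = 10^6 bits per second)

1.152 Mbit/s

Bit rate = 32,000 × 18 × 2 = 1,152,000 bits/s.
= 1.152 Mbit/s.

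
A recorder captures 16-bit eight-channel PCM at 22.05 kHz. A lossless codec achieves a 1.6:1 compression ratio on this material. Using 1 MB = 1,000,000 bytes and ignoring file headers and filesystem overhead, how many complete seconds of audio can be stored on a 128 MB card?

Uncompressed byte rate = 22,050 × 2 × 8 = 352,800 bytes/s.
After 1.6:1 compression, effective rate ≈ 220500 bytes/s.
Capacity = 128 × 1,000,000 = 128,000,000 bytes.
128,000,000 / effective rate ≈ 580.5 s → 580 seconds.

580 seconds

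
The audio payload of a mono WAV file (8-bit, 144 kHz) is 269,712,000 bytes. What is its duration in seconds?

Byte rate = 144,000 × 1 × 1 = 144,000 bytes/s.
Duration = 269,712,000 / 144,000 = 1,873 s.

1,873 seconds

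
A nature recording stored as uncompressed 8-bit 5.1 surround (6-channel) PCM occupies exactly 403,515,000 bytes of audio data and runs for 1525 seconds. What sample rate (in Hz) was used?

Bytes = sample_rate × seconds × bytes_per_sample × channels.
sample_rate = 403,515,000 / (1,525 × 1 × 6) = 403,515,000 / 9,150 = 44,100 Hz.

44,100 Hz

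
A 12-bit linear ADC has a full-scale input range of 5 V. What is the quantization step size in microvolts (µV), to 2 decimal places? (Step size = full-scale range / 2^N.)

5 V / 2^12 = 5 / 4,096 V = 1220.70 µV.

1220.70 µV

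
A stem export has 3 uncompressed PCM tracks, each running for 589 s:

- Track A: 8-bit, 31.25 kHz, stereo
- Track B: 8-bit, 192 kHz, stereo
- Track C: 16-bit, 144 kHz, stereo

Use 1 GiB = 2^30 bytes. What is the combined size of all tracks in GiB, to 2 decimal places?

Track A: 31,250 × 589 × 1 × 2 = 36,812,500 bytes.
Track B: 192,000 × 589 × 1 × 2 = 226,176,000 bytes.
Track C: 144,000 × 589 × 2 × 2 = 339,264,000 bytes.
Total = 602,252,500 bytes = 0.56 GiB.

0.56 GiB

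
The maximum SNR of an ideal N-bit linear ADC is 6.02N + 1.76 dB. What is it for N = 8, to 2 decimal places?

49.92 dB

6.02 × 8 + 1.76 = 49.92 dB.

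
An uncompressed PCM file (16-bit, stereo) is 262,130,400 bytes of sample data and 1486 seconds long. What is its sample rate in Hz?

44,100 Hz

Bytes = sample_rate × seconds × bytes_per_sample × channels.
sample_rate = 262,130,400 / (1,486 × 2 × 2) = 262,130,400 / 5,944 = 44,100 Hz.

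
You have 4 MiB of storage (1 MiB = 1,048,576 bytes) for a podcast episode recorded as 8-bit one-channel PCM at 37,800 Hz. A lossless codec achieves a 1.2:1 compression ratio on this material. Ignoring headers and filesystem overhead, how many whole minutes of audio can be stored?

Uncompressed byte rate = 37,800 × 1 × 1 = 37,800 bytes/s.
After 1.2:1 compression, effective rate ≈ 31500 bytes/s.
Capacity = 4 × 1,048,576 = 4,194,304 bytes.
4,194,304 / effective rate ≈ 133.15 s → 2 minutes.

2 minutes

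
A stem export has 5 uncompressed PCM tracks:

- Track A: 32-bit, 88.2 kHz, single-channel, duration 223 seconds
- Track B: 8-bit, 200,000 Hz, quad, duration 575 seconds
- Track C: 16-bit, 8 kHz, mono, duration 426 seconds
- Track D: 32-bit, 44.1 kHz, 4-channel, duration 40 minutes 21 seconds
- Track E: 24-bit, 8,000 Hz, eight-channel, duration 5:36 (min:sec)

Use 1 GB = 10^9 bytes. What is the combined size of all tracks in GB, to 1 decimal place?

Track A: 88,200 × 223 × 4 × 1 = 78,674,400 bytes.
Track B: 200,000 × 575 × 1 × 4 = 460,000,000 bytes.
Track C: 8,000 × 426 × 2 × 1 = 6,816,000 bytes.
Track D: 40 minutes 21 seconds = 2,421 s; 44,100 × 2,421 × 4 × 4 = 1,708,257,600 bytes.
Track E: 5:36 (min:sec) = 336 s; 8,000 × 336 × 3 × 8 = 64,512,000 bytes.
Total = 2,318,260,000 bytes = 2.3 GB.

2.3 GB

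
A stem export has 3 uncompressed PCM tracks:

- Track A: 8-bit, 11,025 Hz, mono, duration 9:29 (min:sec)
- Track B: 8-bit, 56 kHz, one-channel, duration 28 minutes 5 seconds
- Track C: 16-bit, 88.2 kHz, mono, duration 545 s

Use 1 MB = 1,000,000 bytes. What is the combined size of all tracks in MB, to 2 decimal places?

196.77 MB

Track A: 9:29 (min:sec) = 569 s; 11,025 × 569 × 1 × 1 = 6,273,225 bytes.
Track B: 28 minutes 5 seconds = 1,685 s; 56,000 × 1,685 × 1 × 1 = 94,360,000 bytes.
Track C: 88,200 × 545 × 2 × 1 = 96,138,000 bytes.
Total = 196,771,225 bytes = 196.77 MB.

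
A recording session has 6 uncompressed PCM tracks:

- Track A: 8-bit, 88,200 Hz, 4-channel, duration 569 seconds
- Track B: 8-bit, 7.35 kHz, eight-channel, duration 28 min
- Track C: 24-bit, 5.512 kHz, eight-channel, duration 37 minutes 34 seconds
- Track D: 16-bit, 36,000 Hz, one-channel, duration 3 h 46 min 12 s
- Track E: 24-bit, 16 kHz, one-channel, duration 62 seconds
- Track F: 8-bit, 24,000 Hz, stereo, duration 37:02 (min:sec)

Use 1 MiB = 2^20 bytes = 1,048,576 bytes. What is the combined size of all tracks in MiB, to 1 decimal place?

1606.5 MiB

Track A: 88,200 × 569 × 1 × 4 = 200,743,200 bytes.
Track B: 28 min = 1,680 s; 7,350 × 1,680 × 1 × 8 = 98,784,000 bytes.
Track C: 37 minutes 34 seconds = 2,254 s; 5,512 × 2,254 × 3 × 8 = 298,177,152 bytes.
Track D: 3 h 46 min 12 s = 13,572 s; 36,000 × 13,572 × 2 × 1 = 977,184,000 bytes.
Track E: 16,000 × 62 × 3 × 1 = 2,976,000 bytes.
Track F: 37:02 (min:sec) = 2,222 s; 24,000 × 2,222 × 1 × 2 = 106,656,000 bytes.
Total = 1,684,520,352 bytes = 1606.5 MiB.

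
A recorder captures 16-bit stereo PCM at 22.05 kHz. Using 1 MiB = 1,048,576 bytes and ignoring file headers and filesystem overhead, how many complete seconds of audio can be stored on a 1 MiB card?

11 seconds

Uncompressed byte rate = 22,050 × 2 × 2 = 88,200 bytes/s.
Capacity = 1 × 1,048,576 = 1,048,576 bytes.
1,048,576 / 88,200 ≈ 11.89 s → 11 seconds.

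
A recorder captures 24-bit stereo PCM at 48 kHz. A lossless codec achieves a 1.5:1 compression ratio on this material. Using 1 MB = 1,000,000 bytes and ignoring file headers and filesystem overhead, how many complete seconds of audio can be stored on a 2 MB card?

10 seconds

Uncompressed byte rate = 48,000 × 3 × 2 = 288,000 bytes/s.
After 1.5:1 compression, effective rate ≈ 192000 bytes/s.
Capacity = 2 × 1,000,000 = 2,000,000 bytes.
2,000,000 / effective rate ≈ 10.42 s → 10 seconds.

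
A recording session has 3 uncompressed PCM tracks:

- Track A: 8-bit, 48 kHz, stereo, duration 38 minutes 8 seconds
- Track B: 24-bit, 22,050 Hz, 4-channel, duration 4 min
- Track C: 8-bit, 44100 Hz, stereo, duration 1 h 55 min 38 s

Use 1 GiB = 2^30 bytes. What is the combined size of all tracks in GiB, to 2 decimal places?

0.83 GiB

Track A: 38 minutes 8 seconds = 2,288 s; 48,000 × 2,288 × 1 × 2 = 219,648,000 bytes.
Track B: 4 min = 240 s; 22,050 × 240 × 3 × 4 = 63,504,000 bytes.
Track C: 1 h 55 min 38 s = 6,938 s; 44,100 × 6,938 × 1 × 2 = 611,931,600 bytes.
Total = 895,083,600 bytes = 0.83 GiB.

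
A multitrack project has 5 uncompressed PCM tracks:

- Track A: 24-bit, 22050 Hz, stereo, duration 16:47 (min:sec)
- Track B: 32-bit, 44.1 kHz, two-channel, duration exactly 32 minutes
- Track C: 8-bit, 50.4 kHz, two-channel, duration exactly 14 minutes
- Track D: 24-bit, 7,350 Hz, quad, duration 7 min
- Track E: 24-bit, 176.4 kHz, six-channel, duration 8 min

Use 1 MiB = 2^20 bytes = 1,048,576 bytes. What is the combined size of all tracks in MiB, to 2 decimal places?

2342.62 MiB

Track A: 16:47 (min:sec) = 1,007 s; 22,050 × 1,007 × 3 × 2 = 133,226,100 bytes.
Track B: exactly 32 minutes = 1,920 s; 44,100 × 1,920 × 4 × 2 = 677,376,000 bytes.
Track C: exactly 14 minutes = 840 s; 50,400 × 840 × 1 × 2 = 84,672,000 bytes.
Track D: 7 min = 420 s; 7,350 × 420 × 3 × 4 = 37,044,000 bytes.
Track E: 8 min = 480 s; 176,400 × 480 × 3 × 6 = 1,524,096,000 bytes.
Total = 2,456,414,100 bytes = 2342.62 MiB.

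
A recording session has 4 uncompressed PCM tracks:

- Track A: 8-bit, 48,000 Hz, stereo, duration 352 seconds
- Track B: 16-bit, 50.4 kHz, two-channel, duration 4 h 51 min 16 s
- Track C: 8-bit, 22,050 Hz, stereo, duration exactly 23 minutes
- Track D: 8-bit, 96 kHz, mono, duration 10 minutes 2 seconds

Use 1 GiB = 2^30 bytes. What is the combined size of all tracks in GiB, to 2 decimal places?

3.42 GiB

Track A: 48,000 × 352 × 1 × 2 = 33,792,000 bytes.
Track B: 4 h 51 min 16 s = 17,476 s; 50,400 × 17,476 × 2 × 2 = 3,523,161,600 bytes.
Track C: exactly 23 minutes = 1,380 s; 22,050 × 1,380 × 1 × 2 = 60,858,000 bytes.
Track D: 10 minutes 2 seconds = 602 s; 96,000 × 602 × 1 × 1 = 57,792,000 bytes.
Total = 3,675,603,600 bytes = 3.42 GiB.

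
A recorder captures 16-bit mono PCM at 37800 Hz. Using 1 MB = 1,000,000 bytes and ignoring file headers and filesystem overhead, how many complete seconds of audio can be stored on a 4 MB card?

52 seconds

Uncompressed byte rate = 37,800 × 2 × 1 = 75,600 bytes/s.
Capacity = 4 × 1,000,000 = 4,000,000 bytes.
4,000,000 / 75,600 ≈ 52.91 s → 52 seconds.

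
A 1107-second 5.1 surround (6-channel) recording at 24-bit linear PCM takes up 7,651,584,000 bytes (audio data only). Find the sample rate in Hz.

Bytes = sample_rate × seconds × bytes_per_sample × channels.
sample_rate = 7,651,584,000 / (1,107 × 3 × 6) = 7,651,584,000 / 19,926 = 384,000 Hz.

384,000 Hz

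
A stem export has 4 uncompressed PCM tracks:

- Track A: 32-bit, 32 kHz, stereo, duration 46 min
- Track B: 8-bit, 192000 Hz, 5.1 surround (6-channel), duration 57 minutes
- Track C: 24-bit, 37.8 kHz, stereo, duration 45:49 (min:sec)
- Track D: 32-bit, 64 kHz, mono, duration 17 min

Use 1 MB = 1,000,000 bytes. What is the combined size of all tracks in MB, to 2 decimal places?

Track A: 46 min = 2,760 s; 32,000 × 2,760 × 4 × 2 = 706,560,000 bytes.
Track B: 57 minutes = 3,420 s; 192,000 × 3,420 × 1 × 6 = 3,939,840,000 bytes.
Track C: 45:49 (min:sec) = 2,749 s; 37,800 × 2,749 × 3 × 2 = 623,473,200 bytes.
Track D: 17 min = 1,020 s; 64,000 × 1,020 × 4 × 1 = 261,120,000 bytes.
Total = 5,530,993,200 bytes = 5530.99 MB.

5530.99 MB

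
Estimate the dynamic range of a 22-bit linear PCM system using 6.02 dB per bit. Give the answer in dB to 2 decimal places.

22 × 6.02 = 132.44 dB.

132.44 dB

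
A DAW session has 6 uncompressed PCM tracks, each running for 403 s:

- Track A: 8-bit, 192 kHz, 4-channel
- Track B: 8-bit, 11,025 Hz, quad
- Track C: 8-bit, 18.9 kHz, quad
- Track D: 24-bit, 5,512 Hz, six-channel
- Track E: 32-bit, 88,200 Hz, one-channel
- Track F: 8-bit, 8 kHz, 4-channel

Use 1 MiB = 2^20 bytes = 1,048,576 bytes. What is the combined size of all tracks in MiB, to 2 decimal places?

Track A: 192,000 × 403 × 1 × 4 = 309,504,000 bytes.
Track B: 11,025 × 403 × 1 × 4 = 17,772,300 bytes.
Track C: 18,900 × 403 × 1 × 4 = 30,466,800 bytes.
Track D: 5,512 × 403 × 3 × 6 = 39,984,048 bytes.
Track E: 88,200 × 403 × 4 × 1 = 142,178,400 bytes.
Track F: 8,000 × 403 × 1 × 4 = 12,896,000 bytes.
Total = 552,801,548 bytes = 527.19 MiB.

527.19 MiB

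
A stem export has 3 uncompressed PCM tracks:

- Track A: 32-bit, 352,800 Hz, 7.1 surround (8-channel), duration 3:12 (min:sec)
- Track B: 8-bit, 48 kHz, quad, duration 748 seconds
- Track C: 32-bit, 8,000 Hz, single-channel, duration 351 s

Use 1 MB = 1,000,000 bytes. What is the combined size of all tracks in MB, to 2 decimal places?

Track A: 3:12 (min:sec) = 192 s; 352,800 × 192 × 4 × 8 = 2,167,603,200 bytes.
Track B: 48,000 × 748 × 1 × 4 = 143,616,000 bytes.
Track C: 8,000 × 351 × 4 × 1 = 11,232,000 bytes.
Total = 2,322,451,200 bytes = 2322.45 MB.

2322.45 MB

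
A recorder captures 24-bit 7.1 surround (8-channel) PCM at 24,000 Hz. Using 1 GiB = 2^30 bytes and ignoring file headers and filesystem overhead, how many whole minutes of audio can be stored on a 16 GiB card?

Uncompressed byte rate = 24,000 × 3 × 8 = 576,000 bytes/s.
Capacity = 16 × 1,073,741,824 = 17,179,869,184 bytes.
17,179,869,184 / 576,000 ≈ 29826.16 s → 497 minutes.

497 minutes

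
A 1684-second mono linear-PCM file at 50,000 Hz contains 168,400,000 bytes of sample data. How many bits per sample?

16 bits

Bytes per sample = 168,400,000 / (50,000 × 1,684 × 1) = 168,400,000 / 84,200,000 = 2.
Bit depth = 2 × 8 = 16 bits.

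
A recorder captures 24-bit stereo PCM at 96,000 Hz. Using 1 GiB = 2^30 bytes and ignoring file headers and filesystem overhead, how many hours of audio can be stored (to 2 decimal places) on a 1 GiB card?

Uncompressed byte rate = 96,000 × 3 × 2 = 576,000 bytes/s.
Capacity = 1 × 1,073,741,824 = 1,073,741,824 bytes.
1,073,741,824 / 576,000 ≈ 1864.14 s → 0.52 hours.

0.52 hours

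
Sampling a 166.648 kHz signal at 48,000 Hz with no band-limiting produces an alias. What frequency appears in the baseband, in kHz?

22.648 kHz

Nyquist = 48,000/2 = 24,000 Hz; 166,648 Hz exceeds it.
Alias = |166,648 − 3×48,000| = |166,648 − 144,000| = 22,648 Hz = 22.648 kHz.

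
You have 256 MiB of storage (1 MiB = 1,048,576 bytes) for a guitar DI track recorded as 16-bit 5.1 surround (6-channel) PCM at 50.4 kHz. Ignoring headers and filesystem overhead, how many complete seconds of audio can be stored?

443 seconds

Uncompressed byte rate = 50,400 × 2 × 6 = 604,800 bytes/s.
Capacity = 256 × 1,048,576 = 268,435,456 bytes.
268,435,456 / 604,800 ≈ 443.84 s → 443 seconds.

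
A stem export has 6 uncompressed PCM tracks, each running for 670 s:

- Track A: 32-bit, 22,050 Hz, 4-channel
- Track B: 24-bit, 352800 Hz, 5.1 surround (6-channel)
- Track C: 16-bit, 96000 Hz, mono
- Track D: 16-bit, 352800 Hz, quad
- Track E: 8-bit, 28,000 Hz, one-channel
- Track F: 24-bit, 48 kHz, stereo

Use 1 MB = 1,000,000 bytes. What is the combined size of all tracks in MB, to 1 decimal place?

6722.5 MB

Track A: 22,050 × 670 × 4 × 4 = 236,376,000 bytes.
Track B: 352,800 × 670 × 3 × 6 = 4,254,768,000 bytes.
Track C: 96,000 × 670 × 2 × 1 = 128,640,000 bytes.
Track D: 352,800 × 670 × 2 × 4 = 1,891,008,000 bytes.
Track E: 28,000 × 670 × 1 × 1 = 18,760,000 bytes.
Track F: 48,000 × 670 × 3 × 2 = 192,960,000 bytes.
Total = 6,722,512,000 bytes = 6722.5 MB.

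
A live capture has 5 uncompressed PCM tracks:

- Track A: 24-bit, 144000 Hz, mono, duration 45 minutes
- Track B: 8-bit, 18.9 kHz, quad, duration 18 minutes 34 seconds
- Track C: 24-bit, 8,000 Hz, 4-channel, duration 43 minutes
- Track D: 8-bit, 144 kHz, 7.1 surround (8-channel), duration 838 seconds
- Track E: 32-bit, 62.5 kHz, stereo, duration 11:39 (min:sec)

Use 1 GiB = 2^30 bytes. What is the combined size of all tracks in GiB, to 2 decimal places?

2.62 GiB

Track A: 45 minutes = 2,700 s; 144,000 × 2,700 × 3 × 1 = 1,166,400,000 bytes.
Track B: 18 minutes 34 seconds = 1,114 s; 18,900 × 1,114 × 1 × 4 = 84,218,400 bytes.
Track C: 43 minutes = 2,580 s; 8,000 × 2,580 × 3 × 4 = 247,680,000 bytes.
Track D: 144,000 × 838 × 1 × 8 = 965,376,000 bytes.
Track E: 11:39 (min:sec) = 699 s; 62,500 × 699 × 4 × 2 = 349,500,000 bytes.
Total = 2,813,174,400 bytes = 2.62 GiB.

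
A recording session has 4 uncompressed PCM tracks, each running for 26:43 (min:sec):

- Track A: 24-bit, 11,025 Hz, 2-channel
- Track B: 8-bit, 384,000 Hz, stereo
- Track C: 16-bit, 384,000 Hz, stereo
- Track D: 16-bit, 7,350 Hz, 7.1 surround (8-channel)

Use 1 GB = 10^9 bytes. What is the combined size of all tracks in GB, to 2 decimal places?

26:43 (min:sec) = 1,603 s.
Track A: 11,025 × 1,603 × 3 × 2 = 106,038,450 bytes.
Track B: 384,000 × 1,603 × 1 × 2 = 1,231,104,000 bytes.
Track C: 384,000 × 1,603 × 2 × 2 = 2,462,208,000 bytes.
Track D: 7,350 × 1,603 × 2 × 8 = 188,512,800 bytes.
Total = 3,987,863,250 bytes = 3.99 GB.

3.99 GB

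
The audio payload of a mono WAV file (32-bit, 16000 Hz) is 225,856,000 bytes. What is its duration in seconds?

Byte rate = 16,000 × 4 × 1 = 64,000 bytes/s.
Duration = 225,856,000 / 64,000 = 3,529 s.

3,529 seconds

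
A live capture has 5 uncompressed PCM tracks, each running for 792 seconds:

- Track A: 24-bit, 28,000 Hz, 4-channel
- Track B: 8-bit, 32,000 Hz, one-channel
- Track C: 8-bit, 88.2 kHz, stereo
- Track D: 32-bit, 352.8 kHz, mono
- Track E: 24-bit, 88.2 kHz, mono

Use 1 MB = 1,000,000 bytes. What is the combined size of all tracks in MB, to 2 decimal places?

Track A: 28,000 × 792 × 3 × 4 = 266,112,000 bytes.
Track B: 32,000 × 792 × 1 × 1 = 25,344,000 bytes.
Track C: 88,200 × 792 × 1 × 2 = 139,708,800 bytes.
Track D: 352,800 × 792 × 4 × 1 = 1,117,670,400 bytes.
Track E: 88,200 × 792 × 3 × 1 = 209,563,200 bytes.
Total = 1,758,398,400 bytes = 1758.40 MB.

1758.40 MB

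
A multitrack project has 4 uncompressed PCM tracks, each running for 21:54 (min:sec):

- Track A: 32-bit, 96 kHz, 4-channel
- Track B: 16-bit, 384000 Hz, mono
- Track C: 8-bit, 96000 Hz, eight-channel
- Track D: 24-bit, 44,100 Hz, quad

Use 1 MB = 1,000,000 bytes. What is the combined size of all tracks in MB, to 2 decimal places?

21:54 (min:sec) = 1,314 s.
Track A: 96,000 × 1,314 × 4 × 4 = 2,018,304,000 bytes.
Track B: 384,000 × 1,314 × 2 × 1 = 1,009,152,000 bytes.
Track C: 96,000 × 1,314 × 1 × 8 = 1,009,152,000 bytes.
Track D: 44,100 × 1,314 × 3 × 4 = 695,368,800 bytes.
Total = 4,731,976,800 bytes = 4731.98 MB.

4731.98 MB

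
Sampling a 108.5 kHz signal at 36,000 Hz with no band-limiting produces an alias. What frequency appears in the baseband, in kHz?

Nyquist = 36,000/2 = 18,000 Hz; 108,500 Hz exceeds it.
Alias = |108,500 − 3×36,000| = |108,500 − 108,000| = 500 Hz = 0.5 kHz.

0.5 kHz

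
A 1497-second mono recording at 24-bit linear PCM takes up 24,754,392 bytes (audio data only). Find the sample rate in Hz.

5,512 Hz

Bytes = sample_rate × seconds × bytes_per_sample × channels.
sample_rate = 24,754,392 / (1,497 × 3 × 1) = 24,754,392 / 4,491 = 5,512 Hz.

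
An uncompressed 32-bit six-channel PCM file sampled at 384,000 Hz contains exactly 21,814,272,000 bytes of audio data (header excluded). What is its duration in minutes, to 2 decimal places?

Byte rate = 384,000 × 4 × 6 = 9,216,000 bytes/s.
Duration = 21,814,272,000 / 9,216,000 = 2,367 s.
2,367 s / 60 = 39.45 minutes.

39.45 minutes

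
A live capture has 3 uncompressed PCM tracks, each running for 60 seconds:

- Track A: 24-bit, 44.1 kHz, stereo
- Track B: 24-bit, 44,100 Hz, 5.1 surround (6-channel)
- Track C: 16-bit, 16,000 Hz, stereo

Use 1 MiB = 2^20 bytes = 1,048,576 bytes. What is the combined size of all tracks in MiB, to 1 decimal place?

64.2 MiB

Track A: 44,100 × 60 × 3 × 2 = 15,876,000 bytes.
Track B: 44,100 × 60 × 3 × 6 = 47,628,000 bytes.
Track C: 16,000 × 60 × 2 × 2 = 3,840,000 bytes.
Total = 67,344,000 bytes = 64.2 MiB.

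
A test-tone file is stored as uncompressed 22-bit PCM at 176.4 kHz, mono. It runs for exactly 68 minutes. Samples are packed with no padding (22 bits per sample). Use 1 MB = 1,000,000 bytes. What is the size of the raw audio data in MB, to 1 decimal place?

1979.2 MB

Duration = exactly 68 minutes = 4,080 s.
Bits = 176,400 × 4,080 × 22 × 1 = 15,833,664,000 bits = 1,979,208,000 bytes.
1,979,208,000 / 1,000,000 = 1979.2 MB.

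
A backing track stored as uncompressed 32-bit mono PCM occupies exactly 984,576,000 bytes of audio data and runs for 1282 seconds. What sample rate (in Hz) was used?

192,000 Hz

Bytes = sample_rate × seconds × bytes_per_sample × channels.
sample_rate = 984,576,000 / (1,282 × 4 × 1) = 984,576,000 / 5,128 = 192,000 Hz.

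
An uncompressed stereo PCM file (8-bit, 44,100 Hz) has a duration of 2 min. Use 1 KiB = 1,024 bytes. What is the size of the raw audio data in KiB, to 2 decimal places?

Duration = 2 min = 120 s.
Bytes = 44,100 samples/s × 120 s × 1 bytes/sample × 2 ch = 10,584,000 bytes.
10,584,000 / 1,024 = 10335.94 KiB.

10335.94 KiB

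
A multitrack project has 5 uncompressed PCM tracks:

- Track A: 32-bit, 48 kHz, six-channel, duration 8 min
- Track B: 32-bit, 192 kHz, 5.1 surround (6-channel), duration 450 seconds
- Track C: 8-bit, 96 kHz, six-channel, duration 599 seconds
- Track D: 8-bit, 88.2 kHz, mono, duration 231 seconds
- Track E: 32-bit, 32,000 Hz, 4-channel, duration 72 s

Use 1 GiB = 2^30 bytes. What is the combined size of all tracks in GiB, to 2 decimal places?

2.82 GiB

Track A: 8 min = 480 s; 48,000 × 480 × 4 × 6 = 552,960,000 bytes.
Track B: 192,000 × 450 × 4 × 6 = 2,073,600,000 bytes.
Track C: 96,000 × 599 × 1 × 6 = 345,024,000 bytes.
Track D: 88,200 × 231 × 1 × 1 = 20,374,200 bytes.
Track E: 32,000 × 72 × 4 × 4 = 36,864,000 bytes.
Total = 3,028,822,200 bytes = 2.82 GiB.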